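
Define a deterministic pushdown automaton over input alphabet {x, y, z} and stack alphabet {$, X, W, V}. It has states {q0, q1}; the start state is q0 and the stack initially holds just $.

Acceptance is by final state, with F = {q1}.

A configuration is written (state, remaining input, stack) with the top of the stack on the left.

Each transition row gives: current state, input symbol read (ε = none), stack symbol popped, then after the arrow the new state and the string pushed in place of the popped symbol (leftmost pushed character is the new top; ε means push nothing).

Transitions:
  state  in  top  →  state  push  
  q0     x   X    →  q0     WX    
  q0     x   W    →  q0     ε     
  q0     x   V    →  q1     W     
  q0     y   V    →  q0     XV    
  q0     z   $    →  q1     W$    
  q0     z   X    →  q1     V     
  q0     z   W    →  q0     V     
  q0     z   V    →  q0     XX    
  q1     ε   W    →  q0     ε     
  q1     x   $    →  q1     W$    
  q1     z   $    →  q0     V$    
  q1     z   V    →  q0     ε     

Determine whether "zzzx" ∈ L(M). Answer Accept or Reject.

Reject

(q0, zzzx, $)
  read z, top $: go to q1, push W$ → (q1, zzx, W$)
  ε-move, top W: go to q0, push ε → (q0, zzx, $)
  read z, top $: go to q1, push W$ → (q1, zx, W$)
  ε-move, top W: go to q0, push ε → (q0, zx, $)
  read z, top $: go to q1, push W$ → (q1, x, W$)
  ε-move, top W: go to q0, push ε → (q0, x, $)
No transition applies at (q0, x, $); input not fully consumed.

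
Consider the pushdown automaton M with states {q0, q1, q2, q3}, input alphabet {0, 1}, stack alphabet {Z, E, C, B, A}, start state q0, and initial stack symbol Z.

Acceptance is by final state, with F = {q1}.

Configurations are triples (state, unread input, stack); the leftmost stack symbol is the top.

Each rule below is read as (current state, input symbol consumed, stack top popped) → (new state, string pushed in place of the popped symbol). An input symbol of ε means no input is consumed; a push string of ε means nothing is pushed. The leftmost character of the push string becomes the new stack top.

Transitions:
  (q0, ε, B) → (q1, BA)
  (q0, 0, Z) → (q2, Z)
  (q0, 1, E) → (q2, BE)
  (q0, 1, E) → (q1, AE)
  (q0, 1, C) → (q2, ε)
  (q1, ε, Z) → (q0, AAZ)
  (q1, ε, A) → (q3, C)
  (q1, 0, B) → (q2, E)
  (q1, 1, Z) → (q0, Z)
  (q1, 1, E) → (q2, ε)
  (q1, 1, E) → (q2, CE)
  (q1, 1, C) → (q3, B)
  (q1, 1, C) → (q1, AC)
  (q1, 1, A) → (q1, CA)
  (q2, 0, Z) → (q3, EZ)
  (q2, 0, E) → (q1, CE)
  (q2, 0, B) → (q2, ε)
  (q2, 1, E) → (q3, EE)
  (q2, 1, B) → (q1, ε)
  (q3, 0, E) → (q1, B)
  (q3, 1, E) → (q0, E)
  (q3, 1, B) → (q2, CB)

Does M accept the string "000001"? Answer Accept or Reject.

Accept

One accepting computation: (q0, 000001, Z) ⊢ (q2, 00001, Z) ⊢ (q3, 0001, EZ) ⊢ (q1, 001, BZ) ⊢ (q2, 01, EZ) ⊢ (q1, 1, CEZ) ⊢ (q1, ε, ACEZ)
All input consumed and state q1 ∈ F.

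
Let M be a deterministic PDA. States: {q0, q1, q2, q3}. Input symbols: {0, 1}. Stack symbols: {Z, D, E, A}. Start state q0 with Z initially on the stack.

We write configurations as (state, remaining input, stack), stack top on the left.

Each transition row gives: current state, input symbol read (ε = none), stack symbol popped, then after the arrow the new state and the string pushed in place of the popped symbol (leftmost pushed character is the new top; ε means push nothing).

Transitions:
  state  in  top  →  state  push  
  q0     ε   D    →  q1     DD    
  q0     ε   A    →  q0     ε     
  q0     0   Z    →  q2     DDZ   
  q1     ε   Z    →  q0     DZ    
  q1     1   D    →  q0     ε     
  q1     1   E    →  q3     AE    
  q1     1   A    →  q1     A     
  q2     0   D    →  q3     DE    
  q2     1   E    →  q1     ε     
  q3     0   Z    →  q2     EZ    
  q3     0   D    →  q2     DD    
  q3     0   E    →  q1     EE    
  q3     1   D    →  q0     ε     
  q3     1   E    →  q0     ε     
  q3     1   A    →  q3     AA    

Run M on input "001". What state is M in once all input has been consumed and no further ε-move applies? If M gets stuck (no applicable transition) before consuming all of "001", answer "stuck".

q0

(q0, 001, Z)
  read 0, top Z: go to q2, push DDZ → (q2, 01, DDZ)
  read 0, top D: go to q3, push DE → (q3, 1, DEDZ)
  read 1, top D: go to q0, push ε → (q0, ε, EDZ)
All input consumed; M is in state q0.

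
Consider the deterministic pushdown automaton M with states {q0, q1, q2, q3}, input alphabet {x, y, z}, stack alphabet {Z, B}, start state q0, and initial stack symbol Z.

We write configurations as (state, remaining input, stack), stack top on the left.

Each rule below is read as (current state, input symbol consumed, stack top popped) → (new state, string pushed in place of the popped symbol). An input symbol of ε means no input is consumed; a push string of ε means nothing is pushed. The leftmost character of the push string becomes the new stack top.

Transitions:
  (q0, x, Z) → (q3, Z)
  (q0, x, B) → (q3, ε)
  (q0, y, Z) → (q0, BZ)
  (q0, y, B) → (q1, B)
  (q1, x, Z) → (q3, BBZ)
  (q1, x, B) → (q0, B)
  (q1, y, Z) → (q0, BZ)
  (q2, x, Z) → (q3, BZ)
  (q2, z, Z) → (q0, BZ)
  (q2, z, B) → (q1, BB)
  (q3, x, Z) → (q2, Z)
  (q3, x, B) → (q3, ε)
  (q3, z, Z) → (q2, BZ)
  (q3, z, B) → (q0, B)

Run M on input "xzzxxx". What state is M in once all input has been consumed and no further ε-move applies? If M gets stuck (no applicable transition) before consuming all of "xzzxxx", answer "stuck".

q3

(q0, xzzxxx, Z)
  read x, top Z: go to q3, push Z → (q3, zzxxx, Z)
  read z, top Z: go to q2, push BZ → (q2, zxxx, BZ)
  read z, top B: go to q1, push BB → (q1, xxx, BBZ)
  read x, top B: go to q0, push B → (q0, xx, BBZ)
  read x, top B: go to q3, push ε → (q3, x, BZ)
  read x, top B: go to q3, push ε → (q3, ε, Z)
All input consumed; M is in state q3.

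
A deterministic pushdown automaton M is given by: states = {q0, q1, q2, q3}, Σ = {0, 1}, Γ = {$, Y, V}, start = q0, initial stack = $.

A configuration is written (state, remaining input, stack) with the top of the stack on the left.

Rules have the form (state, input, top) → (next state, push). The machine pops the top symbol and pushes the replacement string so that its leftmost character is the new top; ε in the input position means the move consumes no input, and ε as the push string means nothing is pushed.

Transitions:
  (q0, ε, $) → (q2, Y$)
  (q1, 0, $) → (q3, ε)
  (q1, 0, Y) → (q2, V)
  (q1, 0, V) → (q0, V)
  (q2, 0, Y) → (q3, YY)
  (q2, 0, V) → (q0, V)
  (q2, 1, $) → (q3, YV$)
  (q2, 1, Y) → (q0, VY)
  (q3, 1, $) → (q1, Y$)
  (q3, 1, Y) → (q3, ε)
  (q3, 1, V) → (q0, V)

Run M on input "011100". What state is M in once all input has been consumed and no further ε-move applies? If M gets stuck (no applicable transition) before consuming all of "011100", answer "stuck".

(q0, 011100, $)
  ε-move, top $: go to q2, push Y$ → (q2, 011100, Y$)
  read 0, top Y: go to q3, push YY → (q3, 11100, YY$)
  read 1, top Y: go to q3, push ε → (q3, 1100, Y$)
  read 1, top Y: go to q3, push ε → (q3, 100, $)
  read 1, top $: go to q1, push Y$ → (q1, 00, Y$)
  read 0, top Y: go to q2, push V → (q2, 0, V$)
  read 0, top V: go to q0, push V → (q0, ε, V$)
All input consumed; M is in state q0.

q0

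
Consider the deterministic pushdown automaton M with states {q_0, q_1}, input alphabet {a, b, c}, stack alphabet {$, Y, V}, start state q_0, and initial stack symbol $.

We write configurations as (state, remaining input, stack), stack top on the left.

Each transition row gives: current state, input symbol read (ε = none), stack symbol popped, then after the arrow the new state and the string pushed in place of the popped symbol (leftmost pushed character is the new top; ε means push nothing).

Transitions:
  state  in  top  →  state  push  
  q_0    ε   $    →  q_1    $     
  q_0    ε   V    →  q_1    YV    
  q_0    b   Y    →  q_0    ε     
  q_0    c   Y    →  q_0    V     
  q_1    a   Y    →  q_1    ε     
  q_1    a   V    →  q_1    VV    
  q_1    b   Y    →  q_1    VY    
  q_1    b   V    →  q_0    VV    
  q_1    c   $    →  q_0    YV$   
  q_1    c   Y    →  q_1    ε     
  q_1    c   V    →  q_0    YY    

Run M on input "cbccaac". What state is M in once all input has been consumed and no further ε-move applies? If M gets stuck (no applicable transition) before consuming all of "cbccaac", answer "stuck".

(q_0, cbccaac, $)
  ε-move, top $: go to q_1, push $ → (q_1, cbccaac, $)
  read c, top $: go to q_0, push YV$ → (q_0, bccaac, YV$)
  read b, top Y: go to q_0, push ε → (q_0, ccaac, V$)
  ε-move, top V: go to q_1, push YV → (q_1, ccaac, YV$)
  read c, top Y: go to q_1, push ε → (q_1, caac, V$)
  read c, top V: go to q_0, push YY → (q_0, aac, YY$)
No transition for (q_0, a, top Y); M blocks with input aac remaining.

stuck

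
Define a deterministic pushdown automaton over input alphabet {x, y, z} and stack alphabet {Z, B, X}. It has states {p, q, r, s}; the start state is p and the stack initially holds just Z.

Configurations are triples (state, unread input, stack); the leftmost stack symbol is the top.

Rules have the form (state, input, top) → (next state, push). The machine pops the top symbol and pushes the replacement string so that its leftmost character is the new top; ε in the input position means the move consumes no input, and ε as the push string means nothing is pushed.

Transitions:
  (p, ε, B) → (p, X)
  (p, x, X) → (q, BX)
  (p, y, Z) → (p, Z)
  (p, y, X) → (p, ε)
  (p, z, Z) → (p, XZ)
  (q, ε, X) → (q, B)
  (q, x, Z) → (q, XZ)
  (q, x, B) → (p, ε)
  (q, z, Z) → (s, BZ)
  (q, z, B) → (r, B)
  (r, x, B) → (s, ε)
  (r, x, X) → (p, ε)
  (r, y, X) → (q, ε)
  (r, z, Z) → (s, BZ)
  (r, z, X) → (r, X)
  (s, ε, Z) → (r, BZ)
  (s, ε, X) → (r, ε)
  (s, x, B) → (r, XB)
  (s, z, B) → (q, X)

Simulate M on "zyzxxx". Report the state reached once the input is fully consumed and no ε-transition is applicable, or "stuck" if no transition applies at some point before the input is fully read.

q

(p, zyzxxx, Z)
  read z, top Z: go to p, push XZ → (p, yzxxx, XZ)
  read y, top X: go to p, push ε → (p, zxxx, Z)
  read z, top Z: go to p, push XZ → (p, xxx, XZ)
  read x, top X: go to q, push BX → (q, xx, BXZ)
  read x, top B: go to p, push ε → (p, x, XZ)
  read x, top X: go to q, push BX → (q, ε, BXZ)
All input consumed; M is in state q.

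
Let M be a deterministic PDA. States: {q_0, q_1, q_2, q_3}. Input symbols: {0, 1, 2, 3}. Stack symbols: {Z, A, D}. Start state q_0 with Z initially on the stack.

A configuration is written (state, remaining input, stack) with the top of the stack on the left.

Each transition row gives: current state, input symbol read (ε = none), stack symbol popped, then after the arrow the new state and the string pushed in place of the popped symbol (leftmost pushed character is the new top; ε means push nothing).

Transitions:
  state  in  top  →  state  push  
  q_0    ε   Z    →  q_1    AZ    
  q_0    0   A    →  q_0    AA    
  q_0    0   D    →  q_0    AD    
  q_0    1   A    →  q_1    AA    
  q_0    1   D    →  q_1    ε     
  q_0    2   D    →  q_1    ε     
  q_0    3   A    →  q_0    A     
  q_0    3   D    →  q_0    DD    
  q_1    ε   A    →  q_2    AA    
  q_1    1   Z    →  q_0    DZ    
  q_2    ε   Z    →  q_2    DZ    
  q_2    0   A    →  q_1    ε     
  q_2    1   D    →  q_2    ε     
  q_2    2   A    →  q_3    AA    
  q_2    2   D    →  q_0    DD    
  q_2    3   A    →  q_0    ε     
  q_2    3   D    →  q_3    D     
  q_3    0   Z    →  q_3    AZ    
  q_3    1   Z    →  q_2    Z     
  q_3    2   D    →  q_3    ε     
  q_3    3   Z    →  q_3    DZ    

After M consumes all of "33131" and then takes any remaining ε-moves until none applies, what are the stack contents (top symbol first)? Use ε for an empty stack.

(q_0, 33131, Z)
  ε-move, top Z: go to q_1, push AZ → (q_1, 33131, AZ)
  ε-move, top A: go to q_2, push AA → (q_2, 33131, AAZ)
  read 3, top A: go to q_0, push ε → (q_0, 3131, AZ)
  read 3, top A: go to q_0, push A → (q_0, 131, AZ)
  read 1, top A: go to q_1, push AA → (q_1, 31, AAZ)
  ε-move, top A: go to q_2, push AA → (q_2, 31, AAAZ)
  read 3, top A: go to q_0, push ε → (q_0, 1, AAZ)
  read 1, top A: go to q_1, push AA → (q_1, ε, AAAZ)
  ε-move, top A: go to q_2, push AA → (q_2, ε, AAAAZ)
All input consumed in state q_2 with stack AAAAZ.

AAAAZ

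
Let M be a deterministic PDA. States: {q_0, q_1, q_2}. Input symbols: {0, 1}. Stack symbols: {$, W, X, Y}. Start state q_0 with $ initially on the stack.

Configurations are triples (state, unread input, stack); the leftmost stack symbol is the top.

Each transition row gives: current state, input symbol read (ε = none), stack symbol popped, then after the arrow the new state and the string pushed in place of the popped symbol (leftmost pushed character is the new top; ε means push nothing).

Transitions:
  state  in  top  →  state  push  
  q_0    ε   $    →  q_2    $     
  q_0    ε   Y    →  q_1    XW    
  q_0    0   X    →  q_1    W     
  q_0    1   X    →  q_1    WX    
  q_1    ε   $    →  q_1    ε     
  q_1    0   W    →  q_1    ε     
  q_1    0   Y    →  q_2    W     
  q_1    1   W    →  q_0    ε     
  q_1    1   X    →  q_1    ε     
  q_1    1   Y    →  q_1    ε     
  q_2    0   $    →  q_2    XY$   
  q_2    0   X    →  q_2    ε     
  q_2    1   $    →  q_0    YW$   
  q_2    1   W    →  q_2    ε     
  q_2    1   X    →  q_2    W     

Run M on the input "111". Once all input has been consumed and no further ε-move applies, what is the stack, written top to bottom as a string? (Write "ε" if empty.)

W$

(q_0, 111, $)
  ε-move, top $: go to q_2, push $ → (q_2, 111, $)
  read 1, top $: go to q_0, push YW$ → (q_0, 11, YW$)
  ε-move, top Y: go to q_1, push XW → (q_1, 11, XWW$)
  read 1, top X: go to q_1, push ε → (q_1, 1, WW$)
  read 1, top W: go to q_0, push ε → (q_0, ε, W$)
All input consumed in state q_0 with stack W$.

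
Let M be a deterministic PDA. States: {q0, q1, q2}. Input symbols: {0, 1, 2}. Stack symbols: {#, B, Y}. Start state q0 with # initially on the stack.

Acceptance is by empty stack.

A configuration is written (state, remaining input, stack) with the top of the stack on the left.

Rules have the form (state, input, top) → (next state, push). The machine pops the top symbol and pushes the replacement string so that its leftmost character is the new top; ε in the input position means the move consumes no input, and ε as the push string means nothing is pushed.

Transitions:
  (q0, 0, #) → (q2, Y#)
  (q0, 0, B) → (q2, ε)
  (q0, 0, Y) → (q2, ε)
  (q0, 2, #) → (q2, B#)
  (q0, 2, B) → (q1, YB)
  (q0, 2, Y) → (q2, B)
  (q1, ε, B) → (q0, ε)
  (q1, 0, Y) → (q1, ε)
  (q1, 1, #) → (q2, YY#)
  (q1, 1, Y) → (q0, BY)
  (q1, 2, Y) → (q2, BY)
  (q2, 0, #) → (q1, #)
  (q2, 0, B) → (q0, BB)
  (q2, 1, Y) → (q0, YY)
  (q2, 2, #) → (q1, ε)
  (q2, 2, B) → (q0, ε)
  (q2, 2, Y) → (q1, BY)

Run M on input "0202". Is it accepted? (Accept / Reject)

(q0, 0202, #) ⊢ (q2, 202, Y#) ⊢ (q1, 02, BY#) ⊢ (q0, 02, Y#) ⊢ (q2, 2, #) ⊢ (q1, ε, ε)
All input consumed and the stack is empty.

Accept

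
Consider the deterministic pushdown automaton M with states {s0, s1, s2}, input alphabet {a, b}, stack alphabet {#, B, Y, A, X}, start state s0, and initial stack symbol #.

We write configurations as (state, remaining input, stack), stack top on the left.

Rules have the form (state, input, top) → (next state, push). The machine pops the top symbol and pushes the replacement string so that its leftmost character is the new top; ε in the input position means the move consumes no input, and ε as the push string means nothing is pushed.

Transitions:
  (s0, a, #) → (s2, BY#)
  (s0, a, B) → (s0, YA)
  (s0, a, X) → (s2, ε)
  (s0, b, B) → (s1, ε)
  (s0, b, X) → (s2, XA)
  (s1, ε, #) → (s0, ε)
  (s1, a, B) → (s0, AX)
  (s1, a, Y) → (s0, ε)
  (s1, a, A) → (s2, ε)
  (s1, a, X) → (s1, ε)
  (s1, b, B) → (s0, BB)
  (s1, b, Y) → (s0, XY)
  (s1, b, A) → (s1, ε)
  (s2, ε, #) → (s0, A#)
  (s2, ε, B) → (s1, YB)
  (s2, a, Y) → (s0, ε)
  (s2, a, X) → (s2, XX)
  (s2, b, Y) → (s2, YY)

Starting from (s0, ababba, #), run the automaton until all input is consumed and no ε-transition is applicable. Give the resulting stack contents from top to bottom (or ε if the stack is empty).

(s0, ababba, #)
  read a, top #: go to s2, push BY# → (s2, babba, BY#)
  ε-move, top B: go to s1, push YB → (s1, babba, YBY#)
  read b, top Y: go to s0, push XY → (s0, abba, XYBY#)
  read a, top X: go to s2, push ε → (s2, bba, YBY#)
  read b, top Y: go to s2, push YY → (s2, ba, YYBY#)
  read b, top Y: go to s2, push YY → (s2, a, YYYBY#)
  read a, top Y: go to s0, push ε → (s0, ε, YYBY#)
All input consumed in state s0 with stack YYBY#.

YYBY#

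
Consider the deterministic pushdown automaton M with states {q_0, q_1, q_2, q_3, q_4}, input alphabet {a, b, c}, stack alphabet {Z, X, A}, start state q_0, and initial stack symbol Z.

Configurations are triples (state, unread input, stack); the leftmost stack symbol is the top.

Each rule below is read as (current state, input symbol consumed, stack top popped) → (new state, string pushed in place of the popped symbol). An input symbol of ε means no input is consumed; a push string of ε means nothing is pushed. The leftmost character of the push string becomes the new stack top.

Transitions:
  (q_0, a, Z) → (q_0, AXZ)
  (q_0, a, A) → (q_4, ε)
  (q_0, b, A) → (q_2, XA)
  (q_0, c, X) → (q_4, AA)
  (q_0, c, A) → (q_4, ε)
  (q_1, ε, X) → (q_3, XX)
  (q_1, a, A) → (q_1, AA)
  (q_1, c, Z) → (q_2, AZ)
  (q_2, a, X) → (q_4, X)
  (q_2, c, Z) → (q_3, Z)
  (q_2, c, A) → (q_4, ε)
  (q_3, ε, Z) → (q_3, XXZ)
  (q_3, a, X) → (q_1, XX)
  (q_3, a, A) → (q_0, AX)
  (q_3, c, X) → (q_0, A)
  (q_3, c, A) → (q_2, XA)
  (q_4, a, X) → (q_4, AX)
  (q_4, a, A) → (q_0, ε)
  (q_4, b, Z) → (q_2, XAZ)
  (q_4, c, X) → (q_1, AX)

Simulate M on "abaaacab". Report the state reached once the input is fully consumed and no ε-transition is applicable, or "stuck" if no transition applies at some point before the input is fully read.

q_2

(q_0, abaaacab, Z) ⊢ (q_0, baaacab, AXZ) ⊢ (q_2, aaacab, XAXZ) ⊢ (q_4, aacab, XAXZ) ⊢ (q_4, acab, AXAXZ) ⊢ (q_0, cab, XAXZ) ⊢ (q_4, ab, AAAXZ) ⊢ (q_0, b, AAXZ) ⊢ (q_2, ε, XAAXZ)
All input consumed; M is in state q_2.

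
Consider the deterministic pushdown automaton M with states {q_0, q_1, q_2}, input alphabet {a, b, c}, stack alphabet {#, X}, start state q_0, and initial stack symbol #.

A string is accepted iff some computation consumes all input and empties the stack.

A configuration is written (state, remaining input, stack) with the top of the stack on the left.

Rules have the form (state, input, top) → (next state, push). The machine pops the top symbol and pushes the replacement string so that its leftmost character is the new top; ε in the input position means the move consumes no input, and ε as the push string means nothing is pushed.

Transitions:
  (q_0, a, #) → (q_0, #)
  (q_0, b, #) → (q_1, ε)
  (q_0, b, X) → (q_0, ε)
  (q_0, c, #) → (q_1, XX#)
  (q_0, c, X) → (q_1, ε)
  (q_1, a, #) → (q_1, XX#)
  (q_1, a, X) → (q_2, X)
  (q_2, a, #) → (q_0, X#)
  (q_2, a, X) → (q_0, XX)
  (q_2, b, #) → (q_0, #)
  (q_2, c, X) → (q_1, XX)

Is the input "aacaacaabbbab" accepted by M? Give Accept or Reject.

Accept

(q_0, aacaacaabbbab, #)
  read a, top #: go to q_0, push # → (q_0, acaacaabbbab, #)
  read a, top #: go to q_0, push # → (q_0, caacaabbbab, #)
  read c, top #: go to q_1, push XX# → (q_1, aacaabbbab, XX#)
  read a, top X: go to q_2, push X → (q_2, acaabbbab, XX#)
  read a, top X: go to q_0, push XX → (q_0, caabbbab, XXX#)
  read c, top X: go to q_1, push ε → (q_1, aabbbab, XX#)
  read a, top X: go to q_2, push X → (q_2, abbbab, XX#)
  read a, top X: go to q_0, push XX → (q_0, bbbab, XXX#)
  read b, top X: go to q_0, push ε → (q_0, bbab, XX#)
  read b, top X: go to q_0, push ε → (q_0, bab, X#)
  read b, top X: go to q_0, push ε → (q_0, ab, #)
  read a, top #: go to q_0, push # → (q_0, b, #)
  read b, top #: go to q_1, push ε → (q_1, ε, ε)
All input consumed and the stack is empty.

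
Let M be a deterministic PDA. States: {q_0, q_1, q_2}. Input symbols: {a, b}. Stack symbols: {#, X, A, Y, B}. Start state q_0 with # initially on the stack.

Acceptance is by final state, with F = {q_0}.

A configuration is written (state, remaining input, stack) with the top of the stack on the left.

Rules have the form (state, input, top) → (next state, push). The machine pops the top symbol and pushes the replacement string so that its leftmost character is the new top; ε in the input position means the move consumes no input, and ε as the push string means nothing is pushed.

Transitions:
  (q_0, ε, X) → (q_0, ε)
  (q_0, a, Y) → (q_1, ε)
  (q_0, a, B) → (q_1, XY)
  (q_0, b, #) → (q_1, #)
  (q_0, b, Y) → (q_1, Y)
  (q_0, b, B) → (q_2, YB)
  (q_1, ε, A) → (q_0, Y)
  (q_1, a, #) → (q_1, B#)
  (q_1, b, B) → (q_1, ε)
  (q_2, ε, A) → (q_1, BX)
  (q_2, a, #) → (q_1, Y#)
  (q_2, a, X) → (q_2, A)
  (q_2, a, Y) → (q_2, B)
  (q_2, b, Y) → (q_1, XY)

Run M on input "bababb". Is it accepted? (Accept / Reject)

(q_0, bababb, #) ⊢ (q_1, ababb, #) ⊢ (q_1, babb, B#) ⊢ (q_1, abb, #) ⊢ (q_1, bb, B#) ⊢ (q_1, b, #)
No transition applies at (q_1, b, #); input not fully consumed.

Reject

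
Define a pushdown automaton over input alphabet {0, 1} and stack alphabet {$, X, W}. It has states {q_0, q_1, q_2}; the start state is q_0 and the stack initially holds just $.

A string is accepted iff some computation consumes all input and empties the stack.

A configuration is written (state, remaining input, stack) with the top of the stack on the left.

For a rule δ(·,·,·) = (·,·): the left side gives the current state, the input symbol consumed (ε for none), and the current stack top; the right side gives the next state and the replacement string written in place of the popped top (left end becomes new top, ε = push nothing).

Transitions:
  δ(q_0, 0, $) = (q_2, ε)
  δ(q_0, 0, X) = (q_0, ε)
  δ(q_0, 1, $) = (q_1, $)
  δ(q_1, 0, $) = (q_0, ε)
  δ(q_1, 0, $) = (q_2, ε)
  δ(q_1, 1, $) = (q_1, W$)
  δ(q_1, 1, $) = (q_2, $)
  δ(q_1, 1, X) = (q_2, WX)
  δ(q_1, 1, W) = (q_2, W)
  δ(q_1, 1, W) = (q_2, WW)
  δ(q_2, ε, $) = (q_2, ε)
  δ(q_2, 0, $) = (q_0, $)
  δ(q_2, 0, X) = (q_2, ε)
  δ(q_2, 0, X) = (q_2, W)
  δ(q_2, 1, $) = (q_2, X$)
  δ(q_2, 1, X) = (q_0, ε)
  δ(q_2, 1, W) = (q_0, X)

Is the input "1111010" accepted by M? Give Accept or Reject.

Accept

One accepting computation: (q_0, 1111010, $) ⊢ (q_1, 111010, $) ⊢ (q_1, 11010, W$) ⊢ (q_2, 1010, W$) ⊢ (q_0, 010, X$) ⊢ (q_0, 10, $) ⊢ (q_1, 0, $) ⊢ (q_0, ε, ε)
All input consumed and the stack is empty.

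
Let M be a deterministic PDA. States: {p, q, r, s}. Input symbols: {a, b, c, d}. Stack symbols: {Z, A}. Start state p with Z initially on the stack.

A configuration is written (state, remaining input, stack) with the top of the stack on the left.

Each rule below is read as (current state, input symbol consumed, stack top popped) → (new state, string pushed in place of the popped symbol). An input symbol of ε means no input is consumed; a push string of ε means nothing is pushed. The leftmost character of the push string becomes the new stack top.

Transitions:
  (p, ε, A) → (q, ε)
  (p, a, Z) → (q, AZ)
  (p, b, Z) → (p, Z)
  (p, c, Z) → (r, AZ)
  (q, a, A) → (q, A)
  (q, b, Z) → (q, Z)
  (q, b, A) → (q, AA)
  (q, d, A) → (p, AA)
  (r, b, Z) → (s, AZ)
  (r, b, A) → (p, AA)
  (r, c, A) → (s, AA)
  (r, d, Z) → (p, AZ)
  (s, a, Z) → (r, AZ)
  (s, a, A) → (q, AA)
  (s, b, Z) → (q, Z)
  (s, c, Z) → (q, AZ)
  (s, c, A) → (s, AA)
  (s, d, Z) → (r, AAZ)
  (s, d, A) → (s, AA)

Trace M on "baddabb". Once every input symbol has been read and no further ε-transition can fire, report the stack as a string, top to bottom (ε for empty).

(p, baddabb, Z) ⊢ (p, addabb, Z) ⊢ (q, ddabb, AZ) ⊢ (p, dabb, AAZ) ⊢ (q, dabb, AZ) ⊢ (p, abb, AAZ) ⊢ (q, abb, AZ) ⊢ (q, bb, AZ) ⊢ (q, b, AAZ) ⊢ (q, ε, AAAZ)
All input consumed in state q with stack AAAZ.

AAAZ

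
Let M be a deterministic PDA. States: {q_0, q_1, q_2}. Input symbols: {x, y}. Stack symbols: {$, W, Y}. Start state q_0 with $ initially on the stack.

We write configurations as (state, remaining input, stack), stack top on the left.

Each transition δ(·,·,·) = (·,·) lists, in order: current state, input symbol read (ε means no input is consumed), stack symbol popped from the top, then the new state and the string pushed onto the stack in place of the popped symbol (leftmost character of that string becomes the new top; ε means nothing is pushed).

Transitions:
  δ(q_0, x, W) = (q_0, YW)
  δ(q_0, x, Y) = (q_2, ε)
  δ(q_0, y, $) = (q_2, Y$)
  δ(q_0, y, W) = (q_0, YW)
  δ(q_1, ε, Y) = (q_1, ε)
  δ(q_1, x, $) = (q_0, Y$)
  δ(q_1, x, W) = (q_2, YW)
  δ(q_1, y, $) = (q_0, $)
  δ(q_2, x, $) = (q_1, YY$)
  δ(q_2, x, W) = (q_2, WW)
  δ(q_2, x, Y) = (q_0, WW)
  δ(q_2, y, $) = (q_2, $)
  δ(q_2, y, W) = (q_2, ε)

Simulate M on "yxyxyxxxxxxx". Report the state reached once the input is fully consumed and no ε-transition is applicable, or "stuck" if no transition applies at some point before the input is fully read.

(q_0, yxyxyxxxxxxx, $)
  read y, top $: go to q_2, push Y$ → (q_2, xyxyxxxxxxx, Y$)
  read x, top Y: go to q_0, push WW → (q_0, yxyxxxxxxx, WW$)
  read y, top W: go to q_0, push YW → (q_0, xyxxxxxxx, YWW$)
  read x, top Y: go to q_2, push ε → (q_2, yxxxxxxx, WW$)
  read y, top W: go to q_2, push ε → (q_2, xxxxxxx, W$)
  read x, top W: go to q_2, push WW → (q_2, xxxxxx, WW$)
  read x, top W: go to q_2, push WW → (q_2, xxxxx, WWW$)
  read x, top W: go to q_2, push WW → (q_2, xxxx, WWWW$)
  read x, top W: go to q_2, push WW → (q_2, xxx, WWWWW$)
  read x, top W: go to q_2, push WW → (q_2, xx, WWWWWW$)
  read x, top W: go to q_2, push WW → (q_2, x, WWWWWWW$)
  read x, top W: go to q_2, push WW → (q_2, ε, WWWWWWWW$)
All input consumed; M is in state q_2.

q_2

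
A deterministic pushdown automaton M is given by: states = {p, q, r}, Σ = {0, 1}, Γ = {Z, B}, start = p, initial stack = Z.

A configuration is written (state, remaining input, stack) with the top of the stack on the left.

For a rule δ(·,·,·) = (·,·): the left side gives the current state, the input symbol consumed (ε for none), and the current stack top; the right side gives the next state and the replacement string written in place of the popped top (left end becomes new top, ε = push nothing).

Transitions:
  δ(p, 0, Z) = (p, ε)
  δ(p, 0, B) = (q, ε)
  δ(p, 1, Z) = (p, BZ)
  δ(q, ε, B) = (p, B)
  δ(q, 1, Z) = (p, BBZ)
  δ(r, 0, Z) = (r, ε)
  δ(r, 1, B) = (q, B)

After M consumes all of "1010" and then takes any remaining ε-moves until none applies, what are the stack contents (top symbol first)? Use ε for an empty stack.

(p, 1010, Z) ⊢ (p, 010, BZ) ⊢ (q, 10, Z) ⊢ (p, 0, BBZ) ⊢ (q, ε, BZ) ⊢ (p, ε, BZ)
All input consumed in state p with stack BZ.

BZ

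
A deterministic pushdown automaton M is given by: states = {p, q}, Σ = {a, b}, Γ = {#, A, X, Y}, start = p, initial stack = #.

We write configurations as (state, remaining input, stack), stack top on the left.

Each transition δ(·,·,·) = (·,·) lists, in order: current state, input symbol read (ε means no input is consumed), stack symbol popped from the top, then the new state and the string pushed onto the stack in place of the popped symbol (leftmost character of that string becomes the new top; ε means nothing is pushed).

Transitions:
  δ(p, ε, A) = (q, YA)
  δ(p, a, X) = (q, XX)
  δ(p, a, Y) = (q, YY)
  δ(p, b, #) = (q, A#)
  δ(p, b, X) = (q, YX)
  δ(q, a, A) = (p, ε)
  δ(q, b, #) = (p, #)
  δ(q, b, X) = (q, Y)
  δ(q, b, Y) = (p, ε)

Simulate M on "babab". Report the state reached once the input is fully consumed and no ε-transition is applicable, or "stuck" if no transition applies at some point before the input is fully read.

q

(p, babab, #) ⊢ (q, abab, A#) ⊢ (p, bab, #) ⊢ (q, ab, A#) ⊢ (p, b, #) ⊢ (q, ε, A#)
All input consumed; M is in state q.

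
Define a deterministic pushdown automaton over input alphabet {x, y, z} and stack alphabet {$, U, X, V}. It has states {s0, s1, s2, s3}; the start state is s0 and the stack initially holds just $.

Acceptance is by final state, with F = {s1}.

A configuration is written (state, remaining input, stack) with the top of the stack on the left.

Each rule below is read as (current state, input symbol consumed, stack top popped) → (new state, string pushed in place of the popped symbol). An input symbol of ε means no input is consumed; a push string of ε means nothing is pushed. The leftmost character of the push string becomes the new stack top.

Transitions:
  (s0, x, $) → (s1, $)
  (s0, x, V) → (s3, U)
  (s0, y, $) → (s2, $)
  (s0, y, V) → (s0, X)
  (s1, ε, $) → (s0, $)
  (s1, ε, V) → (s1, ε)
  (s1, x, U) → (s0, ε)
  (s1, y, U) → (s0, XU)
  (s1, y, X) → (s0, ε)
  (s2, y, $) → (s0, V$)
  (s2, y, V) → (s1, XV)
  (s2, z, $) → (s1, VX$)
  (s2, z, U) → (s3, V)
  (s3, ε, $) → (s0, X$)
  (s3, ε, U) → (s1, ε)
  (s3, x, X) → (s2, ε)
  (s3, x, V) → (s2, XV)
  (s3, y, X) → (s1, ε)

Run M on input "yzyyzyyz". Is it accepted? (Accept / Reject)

Accept

(s0, yzyyzyyz, $)
  read y, top $: go to s2, push $ → (s2, zyyzyyz, $)
  read z, top $: go to s1, push VX$ → (s1, yyzyyz, VX$)
  ε-move, top V: go to s1, push ε → (s1, yyzyyz, X$)
  read y, top X: go to s0, push ε → (s0, yzyyz, $)
  read y, top $: go to s2, push $ → (s2, zyyz, $)
  read z, top $: go to s1, push VX$ → (s1, yyz, VX$)
  ε-move, top V: go to s1, push ε → (s1, yyz, X$)
  read y, top X: go to s0, push ε → (s0, yz, $)
  read y, top $: go to s2, push $ → (s2, z, $)
  read z, top $: go to s1, push VX$ → (s1, ε, VX$)
All input consumed; state s1 ∈ F.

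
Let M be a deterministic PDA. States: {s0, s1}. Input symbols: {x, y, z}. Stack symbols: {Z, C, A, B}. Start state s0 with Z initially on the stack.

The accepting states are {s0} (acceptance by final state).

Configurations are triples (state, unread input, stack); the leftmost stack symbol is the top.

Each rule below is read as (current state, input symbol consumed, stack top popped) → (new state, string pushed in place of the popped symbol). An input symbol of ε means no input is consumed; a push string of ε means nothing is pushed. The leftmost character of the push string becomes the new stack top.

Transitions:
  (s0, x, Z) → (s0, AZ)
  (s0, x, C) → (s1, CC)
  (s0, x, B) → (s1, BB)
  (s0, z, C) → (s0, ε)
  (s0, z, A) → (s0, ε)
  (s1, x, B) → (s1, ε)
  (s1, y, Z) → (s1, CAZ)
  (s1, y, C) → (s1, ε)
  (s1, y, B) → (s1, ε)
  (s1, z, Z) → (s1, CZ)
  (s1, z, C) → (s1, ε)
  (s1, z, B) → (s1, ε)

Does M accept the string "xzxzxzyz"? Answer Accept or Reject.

Reject

(s0, xzxzxzyz, Z)
  read x, top Z: go to s0, push AZ → (s0, zxzxzyz, AZ)
  read z, top A: go to s0, push ε → (s0, xzxzyz, Z)
  read x, top Z: go to s0, push AZ → (s0, zxzyz, AZ)
  read z, top A: go to s0, push ε → (s0, xzyz, Z)
  read x, top Z: go to s0, push AZ → (s0, zyz, AZ)
  read z, top A: go to s0, push ε → (s0, yz, Z)
No transition applies at (s0, yz, Z); input not fully consumed.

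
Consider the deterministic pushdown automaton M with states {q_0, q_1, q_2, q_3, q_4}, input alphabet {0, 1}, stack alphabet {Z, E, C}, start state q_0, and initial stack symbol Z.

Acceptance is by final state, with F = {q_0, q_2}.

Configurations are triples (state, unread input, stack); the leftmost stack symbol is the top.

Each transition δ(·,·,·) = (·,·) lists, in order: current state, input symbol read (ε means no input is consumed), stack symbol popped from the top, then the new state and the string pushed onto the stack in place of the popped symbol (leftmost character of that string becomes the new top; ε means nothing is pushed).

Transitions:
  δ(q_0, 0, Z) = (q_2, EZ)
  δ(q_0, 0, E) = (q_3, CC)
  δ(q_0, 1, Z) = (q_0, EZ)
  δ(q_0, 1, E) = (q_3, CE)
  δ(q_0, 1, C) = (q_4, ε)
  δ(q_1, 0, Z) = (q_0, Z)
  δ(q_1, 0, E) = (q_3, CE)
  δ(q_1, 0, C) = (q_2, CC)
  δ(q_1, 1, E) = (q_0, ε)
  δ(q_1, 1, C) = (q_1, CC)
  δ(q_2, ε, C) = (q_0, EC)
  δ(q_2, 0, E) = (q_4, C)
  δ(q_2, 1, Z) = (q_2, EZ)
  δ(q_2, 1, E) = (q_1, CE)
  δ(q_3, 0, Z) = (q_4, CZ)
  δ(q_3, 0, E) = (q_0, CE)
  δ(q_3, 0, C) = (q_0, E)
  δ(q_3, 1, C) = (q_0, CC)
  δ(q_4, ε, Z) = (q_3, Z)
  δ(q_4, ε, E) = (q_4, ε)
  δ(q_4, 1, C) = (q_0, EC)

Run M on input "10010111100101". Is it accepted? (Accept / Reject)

(q_0, 10010111100101, Z)
  read 1, top Z: go to q_0, push EZ → (q_0, 0010111100101, EZ)
  read 0, top E: go to q_3, push CC → (q_3, 010111100101, CCZ)
  read 0, top C: go to q_0, push E → (q_0, 10111100101, ECZ)
  read 1, top E: go to q_3, push CE → (q_3, 0111100101, CECZ)
  read 0, top C: go to q_0, push E → (q_0, 111100101, EECZ)
  read 1, top E: go to q_3, push CE → (q_3, 11100101, CEECZ)
  read 1, top C: go to q_0, push CC → (q_0, 1100101, CCEECZ)
  read 1, top C: go to q_4, push ε → (q_4, 100101, CEECZ)
  read 1, top C: go to q_0, push EC → (q_0, 00101, ECEECZ)
  read 0, top E: go to q_3, push CC → (q_3, 0101, CCCEECZ)
  read 0, top C: go to q_0, push E → (q_0, 101, ECCEECZ)
  read 1, top E: go to q_3, push CE → (q_3, 01, CECCEECZ)
  read 0, top C: go to q_0, push E → (q_0, 1, EECCEECZ)
  read 1, top E: go to q_3, push CE → (q_3, ε, CEECCEECZ)
All input consumed; state q_3 ∉ F and no further ε-move applies.

Reject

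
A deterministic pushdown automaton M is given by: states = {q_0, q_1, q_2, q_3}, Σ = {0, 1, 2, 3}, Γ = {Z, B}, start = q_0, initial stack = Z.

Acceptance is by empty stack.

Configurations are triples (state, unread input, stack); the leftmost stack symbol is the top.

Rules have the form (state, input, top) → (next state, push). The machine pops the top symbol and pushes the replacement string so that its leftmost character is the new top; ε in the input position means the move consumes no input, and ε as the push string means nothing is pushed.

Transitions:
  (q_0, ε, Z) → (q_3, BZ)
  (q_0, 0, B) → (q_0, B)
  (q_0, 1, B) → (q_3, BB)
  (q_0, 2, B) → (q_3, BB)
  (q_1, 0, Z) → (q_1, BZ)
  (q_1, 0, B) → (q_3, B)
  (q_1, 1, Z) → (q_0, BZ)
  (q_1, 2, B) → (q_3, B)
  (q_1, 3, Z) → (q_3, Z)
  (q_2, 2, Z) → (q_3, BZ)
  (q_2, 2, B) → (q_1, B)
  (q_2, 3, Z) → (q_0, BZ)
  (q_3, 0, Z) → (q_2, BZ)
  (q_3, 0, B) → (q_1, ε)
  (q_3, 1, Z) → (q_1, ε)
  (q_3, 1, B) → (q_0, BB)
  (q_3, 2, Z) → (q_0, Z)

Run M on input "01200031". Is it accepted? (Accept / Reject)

Accept

(q_0, 01200031, Z)
  ε-move, top Z: go to q_3, push BZ → (q_3, 01200031, BZ)
  read 0, top B: go to q_1, push ε → (q_1, 1200031, Z)
  read 1, top Z: go to q_0, push BZ → (q_0, 200031, BZ)
  read 2, top B: go to q_3, push BB → (q_3, 00031, BBZ)
  read 0, top B: go to q_1, push ε → (q_1, 0031, BZ)
  read 0, top B: go to q_3, push B → (q_3, 031, BZ)
  read 0, top B: go to q_1, push ε → (q_1, 31, Z)
  read 3, top Z: go to q_3, push Z → (q_3, 1, Z)
  read 1, top Z: go to q_1, push ε → (q_1, ε, ε)
All input consumed and the stack is empty.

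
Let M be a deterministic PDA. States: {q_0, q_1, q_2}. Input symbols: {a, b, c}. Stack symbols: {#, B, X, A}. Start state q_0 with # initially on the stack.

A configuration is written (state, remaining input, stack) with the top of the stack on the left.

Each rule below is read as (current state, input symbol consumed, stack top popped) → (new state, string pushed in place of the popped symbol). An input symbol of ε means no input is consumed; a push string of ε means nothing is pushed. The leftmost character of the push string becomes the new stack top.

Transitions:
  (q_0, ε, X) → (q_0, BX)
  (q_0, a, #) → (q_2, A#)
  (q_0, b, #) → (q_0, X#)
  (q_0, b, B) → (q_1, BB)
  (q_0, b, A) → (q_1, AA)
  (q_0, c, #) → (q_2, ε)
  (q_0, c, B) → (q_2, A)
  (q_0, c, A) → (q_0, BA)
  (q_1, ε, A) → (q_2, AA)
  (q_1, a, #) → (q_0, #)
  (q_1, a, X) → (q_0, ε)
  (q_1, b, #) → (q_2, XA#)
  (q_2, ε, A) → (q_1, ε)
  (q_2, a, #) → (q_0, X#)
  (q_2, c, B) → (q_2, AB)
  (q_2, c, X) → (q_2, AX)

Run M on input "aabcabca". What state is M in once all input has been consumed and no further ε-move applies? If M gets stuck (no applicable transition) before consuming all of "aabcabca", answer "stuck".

q_0

(q_0, aabcabca, #) ⊢ (q_2, abcabca, A#) ⊢ (q_1, abcabca, #) ⊢ (q_0, bcabca, #) ⊢ (q_0, cabca, X#) ⊢ (q_0, cabca, BX#) ⊢ (q_2, abca, AX#) ⊢ (q_1, abca, X#) ⊢ (q_0, bca, #) ⊢ (q_0, ca, X#) ⊢ (q_0, ca, BX#) ⊢ (q_2, a, AX#) ⊢ (q_1, a, X#) ⊢ (q_0, ε, #)
All input consumed; M is in state q_0.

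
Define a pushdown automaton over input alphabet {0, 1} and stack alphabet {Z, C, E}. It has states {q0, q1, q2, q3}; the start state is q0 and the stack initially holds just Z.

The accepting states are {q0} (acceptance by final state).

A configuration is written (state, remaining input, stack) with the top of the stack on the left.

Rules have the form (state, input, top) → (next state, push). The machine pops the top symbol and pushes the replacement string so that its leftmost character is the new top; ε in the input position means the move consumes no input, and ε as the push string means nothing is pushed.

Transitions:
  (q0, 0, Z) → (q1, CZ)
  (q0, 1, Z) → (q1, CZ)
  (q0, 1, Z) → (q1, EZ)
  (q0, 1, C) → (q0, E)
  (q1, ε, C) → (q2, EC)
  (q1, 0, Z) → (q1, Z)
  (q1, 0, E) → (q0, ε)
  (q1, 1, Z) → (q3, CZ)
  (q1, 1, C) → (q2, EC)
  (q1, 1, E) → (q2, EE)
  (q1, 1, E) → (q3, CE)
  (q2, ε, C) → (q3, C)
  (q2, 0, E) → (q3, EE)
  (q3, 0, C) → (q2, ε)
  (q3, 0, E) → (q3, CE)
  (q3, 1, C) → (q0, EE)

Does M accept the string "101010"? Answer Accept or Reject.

One accepting computation: (q0, 101010, Z) ⊢ (q1, 01010, EZ) ⊢ (q0, 1010, Z) ⊢ (q1, 010, EZ) ⊢ (q0, 10, Z) ⊢ (q1, 0, EZ) ⊢ (q0, ε, Z)
All input consumed and state q0 ∈ F.

Accept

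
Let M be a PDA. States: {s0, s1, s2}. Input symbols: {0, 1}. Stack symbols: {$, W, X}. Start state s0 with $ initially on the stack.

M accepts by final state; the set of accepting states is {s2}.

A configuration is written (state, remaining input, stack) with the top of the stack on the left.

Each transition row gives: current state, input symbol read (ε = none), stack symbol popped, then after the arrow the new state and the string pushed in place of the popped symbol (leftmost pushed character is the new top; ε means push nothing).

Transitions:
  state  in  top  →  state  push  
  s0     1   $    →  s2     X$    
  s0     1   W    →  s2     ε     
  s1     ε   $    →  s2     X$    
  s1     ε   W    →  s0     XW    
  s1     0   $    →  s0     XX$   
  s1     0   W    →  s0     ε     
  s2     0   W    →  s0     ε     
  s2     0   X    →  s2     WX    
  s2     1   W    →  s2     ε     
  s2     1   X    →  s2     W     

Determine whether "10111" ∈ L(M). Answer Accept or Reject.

One accepting computation: (s0, 10111, $) ⊢ (s2, 0111, X$) ⊢ (s2, 111, WX$) ⊢ (s2, 11, X$) ⊢ (s2, 1, W$) ⊢ (s2, ε, $)
All input consumed and state s2 ∈ F.

Accept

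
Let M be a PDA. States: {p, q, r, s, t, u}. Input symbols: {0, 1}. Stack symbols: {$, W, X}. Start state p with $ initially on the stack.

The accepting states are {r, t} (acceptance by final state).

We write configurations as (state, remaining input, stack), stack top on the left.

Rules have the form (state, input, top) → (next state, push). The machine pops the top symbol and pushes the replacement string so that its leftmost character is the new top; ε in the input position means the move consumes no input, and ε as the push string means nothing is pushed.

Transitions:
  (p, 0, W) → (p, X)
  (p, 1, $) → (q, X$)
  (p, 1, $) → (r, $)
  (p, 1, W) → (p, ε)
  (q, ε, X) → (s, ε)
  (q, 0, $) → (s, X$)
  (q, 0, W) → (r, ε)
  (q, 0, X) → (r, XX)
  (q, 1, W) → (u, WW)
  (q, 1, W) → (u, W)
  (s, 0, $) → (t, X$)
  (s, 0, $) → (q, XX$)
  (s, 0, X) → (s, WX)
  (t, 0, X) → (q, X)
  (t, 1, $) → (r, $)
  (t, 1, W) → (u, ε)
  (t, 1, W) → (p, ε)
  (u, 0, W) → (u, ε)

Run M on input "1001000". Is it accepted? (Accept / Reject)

Reject

No computation consumes all input and reaches a final state.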